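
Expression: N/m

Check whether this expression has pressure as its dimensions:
No

The expression N/m has dimensions [M T^-2], but pressure has dimensions [L^-1 M T^-2].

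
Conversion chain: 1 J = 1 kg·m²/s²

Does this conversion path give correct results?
The chain is correct (no errors).

Correct: Joule is defined as kg·m²/s²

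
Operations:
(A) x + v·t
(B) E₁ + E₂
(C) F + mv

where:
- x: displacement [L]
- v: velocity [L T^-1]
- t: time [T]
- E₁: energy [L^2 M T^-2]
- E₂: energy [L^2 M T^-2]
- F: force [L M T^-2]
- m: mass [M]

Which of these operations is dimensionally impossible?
(C) F + mv

(A) x + v·t: x [L] and v·t [L] — same dimensions ✓
(B) E₁ + E₂: E₁ [L^2 M T^-2] and E₂ [L^2 M T^-2] — same dimensions ✓
(C) F + mv: F [L M T^-2] and mv [L M T^-1] — different dimensions cannot be added/subtracted ✗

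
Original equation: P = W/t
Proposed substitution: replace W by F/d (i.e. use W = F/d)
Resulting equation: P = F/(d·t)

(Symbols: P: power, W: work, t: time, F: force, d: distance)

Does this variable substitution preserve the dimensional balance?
No

[W] = [L^2 M T^-2] and [F/d] = [M T^-2]. These differ, so the substitution replaces a quantity by one of different dimensions and the result P = F/(d·t) has LHS [L^2 M T^-3] vs RHS [M T^-3] — inconsistent.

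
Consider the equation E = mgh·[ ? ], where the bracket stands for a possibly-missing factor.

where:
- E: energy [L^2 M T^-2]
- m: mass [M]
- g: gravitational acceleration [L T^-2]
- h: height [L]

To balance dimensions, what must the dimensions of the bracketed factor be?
Nothing is missing — the bracketed factor must be dimensionless.

E has dimensions [L^2 M T^-2] and mgh already has dimensions [L^2 M T^-2], so E = mgh is dimensionally complete.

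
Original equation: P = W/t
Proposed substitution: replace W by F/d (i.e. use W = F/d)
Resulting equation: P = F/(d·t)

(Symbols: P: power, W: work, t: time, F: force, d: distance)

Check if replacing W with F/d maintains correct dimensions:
No

[W] = [L^2 M T^-2] and [F/d] = [M T^-2]. These differ, so the substitution replaces a quantity by one of different dimensions and the result P = F/(d·t) has LHS [L^2 M T^-3] vs RHS [M T^-3] — inconsistent.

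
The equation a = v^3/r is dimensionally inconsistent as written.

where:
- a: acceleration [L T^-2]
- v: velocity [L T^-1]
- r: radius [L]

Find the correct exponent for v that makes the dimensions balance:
The exponent of v should be 2: a = v^2/r

The LHS a has dimensions [L T^-2]; v has dimensions [L T^-1].
As written, the RHS v^3/r (exponent 3 on v) has dimensions [L^2 T^-3], which does not match.
With exponent 2, the RHS v^2/r has dimensions [L T^-2], matching the LHS.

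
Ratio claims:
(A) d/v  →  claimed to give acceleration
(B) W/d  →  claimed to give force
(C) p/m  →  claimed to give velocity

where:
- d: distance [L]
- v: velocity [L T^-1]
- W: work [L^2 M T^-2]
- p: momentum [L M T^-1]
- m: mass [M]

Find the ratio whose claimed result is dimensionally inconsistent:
(A) d/v does not give acceleration

(A) d/v: [T] ≠ acceleration [L T^-2] ✗
(B) W/d: [L M T^-2] = force [L M T^-2] ✓
(C) p/m: [L T^-1] = velocity [L T^-1] ✓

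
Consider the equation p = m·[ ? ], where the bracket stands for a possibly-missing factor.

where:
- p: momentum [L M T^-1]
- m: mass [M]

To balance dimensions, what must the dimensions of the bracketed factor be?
[L T^-1] — velocity (e.g. v)

p has dimensions [L M T^-1]; m has dimensions [M].
The bracketed factor must supply [L M T^-1] / [M] = [L T^-1].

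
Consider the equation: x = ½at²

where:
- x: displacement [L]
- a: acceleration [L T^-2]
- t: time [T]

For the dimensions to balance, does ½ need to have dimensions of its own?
No

x has dimensions [L] and at² already has dimensions [L], so the equation balances without ½ contributing any dimensions. ½ is a pure (dimensionless) number; changing or removing it would not affect dimensional consistency.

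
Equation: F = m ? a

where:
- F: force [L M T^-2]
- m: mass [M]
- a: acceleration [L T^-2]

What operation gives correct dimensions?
multiplication (×): F = m × a

F [L M T^-2]; m [M]; a [L T^-2].
m × a → [L M T^-2] ✓
m ÷ a → [L^-1 M T^2] ✗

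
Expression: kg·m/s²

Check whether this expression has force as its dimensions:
Yes

The expression kg·m/s² has dimensions [L M T^-2], which is exactly force [L M T^-2].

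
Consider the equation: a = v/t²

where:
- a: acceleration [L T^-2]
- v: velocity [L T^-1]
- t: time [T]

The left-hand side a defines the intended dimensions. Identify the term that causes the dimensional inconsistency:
The right-hand side term v/t²

a has dimensions [L T^-2], but v/t² has dimensions [L T^-3], so the term v/t² is dimensionally wrong for a.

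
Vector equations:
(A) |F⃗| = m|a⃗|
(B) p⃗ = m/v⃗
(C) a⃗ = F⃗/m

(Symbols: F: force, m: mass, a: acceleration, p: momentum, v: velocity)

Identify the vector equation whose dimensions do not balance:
(B) p⃗ = m/v⃗

(A) |F⃗| = m|a⃗|: LHS [L M T^-2], RHS [L M T^-2] ✓ — magnitudes of vectors are scalars
(B) p⃗ = m/v⃗: LHS [L M T^-1], RHS [L^-1 M T] ✗ — momentum is mass times velocity; should be mv⃗ (and division by a vector is undefined)
(C) a⃗ = F⃗/m: LHS [L T^-2], RHS [L T^-2] ✓ — force (vector) divided by mass (scalar)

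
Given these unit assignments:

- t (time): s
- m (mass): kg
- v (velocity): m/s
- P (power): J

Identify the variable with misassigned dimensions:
P

The variable P (power) should have units W, not J.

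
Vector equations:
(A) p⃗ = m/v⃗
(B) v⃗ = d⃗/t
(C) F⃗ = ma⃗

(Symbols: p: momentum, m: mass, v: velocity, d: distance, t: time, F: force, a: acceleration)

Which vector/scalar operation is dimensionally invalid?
(A) p⃗ = m/v⃗

(A) p⃗ = m/v⃗: LHS [L M T^-1], RHS [L^-1 M T] ✗ — momentum is mass times velocity; should be mv⃗ (and division by a vector is undefined)
(B) v⃗ = d⃗/t: LHS [L T^-1], RHS [L T^-1] ✓ — displacement (vector) divided by time (scalar)
(C) F⃗ = ma⃗: LHS [L M T^-2], RHS [L M T^-2] ✓ — Force and acceleration are vectors, mass is a scalar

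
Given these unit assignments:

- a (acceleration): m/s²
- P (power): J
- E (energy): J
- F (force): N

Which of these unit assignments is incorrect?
P

The variable P (power) should have units W, not J.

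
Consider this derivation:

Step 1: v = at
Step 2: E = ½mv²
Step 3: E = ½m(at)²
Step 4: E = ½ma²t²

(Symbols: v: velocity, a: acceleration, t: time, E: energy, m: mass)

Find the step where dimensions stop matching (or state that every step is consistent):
No step introduces an error — all steps are dimensionally consistent.

Step 1: v = at → LHS [L T^-1], RHS [L T^-1] ✓
Step 2: E = ½mv² → LHS [L^2 M T^-2], RHS [L^2 M T^-2] ✓
Step 3: E = ½m(at)² → LHS [L^2 M T^-2], RHS [L^2 M T^-2] ✓
Step 4: E = ½ma²t² → LHS [L^2 M T^-2], RHS [L^2 M T^-2] ✓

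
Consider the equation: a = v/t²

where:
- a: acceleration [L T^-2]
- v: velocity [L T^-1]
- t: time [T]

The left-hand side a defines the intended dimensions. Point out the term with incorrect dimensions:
The right-hand side term v/t²

a has dimensions [L T^-2], but v/t² has dimensions [L T^-3], so the term v/t² is dimensionally wrong for a.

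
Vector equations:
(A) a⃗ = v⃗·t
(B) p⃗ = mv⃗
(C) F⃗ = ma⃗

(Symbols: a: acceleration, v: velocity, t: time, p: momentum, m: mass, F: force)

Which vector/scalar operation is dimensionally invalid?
(A) a⃗ = v⃗·t

(A) a⃗ = v⃗·t: LHS [L T^-2], RHS [L] ✗ — acceleration is velocity per time; should be v⃗/t
(B) p⃗ = mv⃗: LHS [L M T^-1], RHS [L M T^-1] ✓ — mass (scalar) times velocity (vector)
(C) F⃗ = ma⃗: LHS [L M T^-2], RHS [L M T^-2] ✓ — Force and acceleration are vectors, mass is a scalar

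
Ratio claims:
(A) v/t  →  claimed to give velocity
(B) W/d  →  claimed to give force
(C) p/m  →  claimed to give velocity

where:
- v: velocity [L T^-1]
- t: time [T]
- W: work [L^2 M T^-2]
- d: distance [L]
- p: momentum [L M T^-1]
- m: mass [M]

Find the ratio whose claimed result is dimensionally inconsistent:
(A) v/t does not give velocity

(A) v/t: [L T^-2] ≠ velocity [L T^-1] ✗
(B) W/d: [L M T^-2] = force [L M T^-2] ✓
(C) p/m: [L T^-1] = velocity [L T^-1] ✓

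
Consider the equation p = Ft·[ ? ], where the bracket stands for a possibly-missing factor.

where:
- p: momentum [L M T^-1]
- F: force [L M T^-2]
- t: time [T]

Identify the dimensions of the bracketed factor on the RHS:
Nothing is missing — the bracketed factor must be dimensionless.

p has dimensions [L M T^-1] and Ft already has dimensions [L M T^-1], so p = Ft is dimensionally complete.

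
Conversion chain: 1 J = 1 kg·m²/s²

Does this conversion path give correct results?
The chain is correct (no errors).

Correct: Joule is defined as kg·m²/s²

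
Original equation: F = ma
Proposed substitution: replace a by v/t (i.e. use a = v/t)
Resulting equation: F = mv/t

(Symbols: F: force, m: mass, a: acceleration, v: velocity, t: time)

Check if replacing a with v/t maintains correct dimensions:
Yes

[a] = [L T^-2] and [v/t] = [L T^-2]. These match, so the substitution replaces a quantity by one of the same dimensions and the result F = mv/t has LHS [L M T^-2] vs RHS [L M T^-2] — still consistent.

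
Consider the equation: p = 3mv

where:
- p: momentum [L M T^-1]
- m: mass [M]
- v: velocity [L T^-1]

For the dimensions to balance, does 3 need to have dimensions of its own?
No

p has dimensions [L M T^-1] and mv already has dimensions [L M T^-1], so the equation balances without 3 contributing any dimensions. 3 is a pure (dimensionless) number; changing or removing it would not affect dimensional consistency.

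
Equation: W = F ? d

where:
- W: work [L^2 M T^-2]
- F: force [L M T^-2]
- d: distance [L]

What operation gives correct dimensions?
multiplication (×): W = F × d

W [L^2 M T^-2]; F [L M T^-2]; d [L].
F × d → [L^2 M T^-2] ✓
F ÷ d → [M T^-2] ✗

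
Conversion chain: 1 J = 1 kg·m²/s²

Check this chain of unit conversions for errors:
The chain is correct (no errors).

Correct: Joule is defined as kg·m²/s²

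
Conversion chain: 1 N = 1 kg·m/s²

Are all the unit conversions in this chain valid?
The chain is correct (no errors).

Correct: Newton is defined as kg·m/s²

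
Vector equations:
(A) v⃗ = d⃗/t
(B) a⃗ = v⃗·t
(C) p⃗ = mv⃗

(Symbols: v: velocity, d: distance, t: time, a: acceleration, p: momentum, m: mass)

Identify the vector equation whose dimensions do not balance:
(B) a⃗ = v⃗·t

(A) v⃗ = d⃗/t: LHS [L T^-1], RHS [L T^-1] ✓ — displacement (vector) divided by time (scalar)
(B) a⃗ = v⃗·t: LHS [L T^-2], RHS [L] ✗ — acceleration is velocity per time; should be v⃗/t
(C) p⃗ = mv⃗: LHS [L M T^-1], RHS [L M T^-1] ✓ — mass (scalar) times velocity (vector)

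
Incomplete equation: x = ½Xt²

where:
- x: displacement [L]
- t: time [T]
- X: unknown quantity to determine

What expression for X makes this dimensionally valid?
X = a (acceleration), dimensions [L T^-2]

x has dimensions [L]; the rest of the RHS (½ t²) has dimensions [T^2].
So X must have dimensions [L T^-2] — X = a (acceleration).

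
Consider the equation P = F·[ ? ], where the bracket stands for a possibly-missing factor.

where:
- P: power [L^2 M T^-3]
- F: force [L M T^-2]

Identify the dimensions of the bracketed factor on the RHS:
[L T^-1] — velocity (e.g. v)

P has dimensions [L^2 M T^-3]; F has dimensions [L M T^-2].
The bracketed factor must supply [L^2 M T^-3] / [L M T^-2] = [L T^-1].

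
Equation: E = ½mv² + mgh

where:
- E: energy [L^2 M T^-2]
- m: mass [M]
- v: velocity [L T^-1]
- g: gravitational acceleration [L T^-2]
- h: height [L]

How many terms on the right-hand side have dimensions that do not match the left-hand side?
0

LHS E: [L^2 M T^-2]
- ½mv²: [L^2 M T^-2] ✓
- mgh: [L^2 M T^-2] ✓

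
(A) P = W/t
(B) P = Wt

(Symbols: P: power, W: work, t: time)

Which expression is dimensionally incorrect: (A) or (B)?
(B)

(A) P = W/t: LHS [L^2 M T^-3], RHS [L^2 M T^-3] ✓
(B) P = Wt: LHS [L^2 M T^-3], RHS [L^2 M T^-1] ✗

Expression (B) P = Wt is dimensionally incorrect.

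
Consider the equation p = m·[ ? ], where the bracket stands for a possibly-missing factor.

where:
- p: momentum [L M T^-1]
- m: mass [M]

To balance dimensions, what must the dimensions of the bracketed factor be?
[L T^-1] — velocity (e.g. v)

p has dimensions [L M T^-1]; m has dimensions [M].
The bracketed factor must supply [L M T^-1] / [M] = [L T^-1].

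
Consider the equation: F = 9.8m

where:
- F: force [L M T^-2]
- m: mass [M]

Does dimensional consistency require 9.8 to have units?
Yes

F has dimensions [L M T^-2], while m alone has dimensions [M]. For the equation to balance, the factor 9.8 must carry dimensions [L T^-2] — it is a dimensional constant (a numerical value of a physical quantity with its units suppressed), not a pure number.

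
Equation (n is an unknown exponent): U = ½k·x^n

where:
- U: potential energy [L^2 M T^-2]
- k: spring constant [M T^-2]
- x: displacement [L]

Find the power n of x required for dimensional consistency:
n = 2

U has dimensions [L^2 M T^-2]; x has dimensions [L].
The rest of the RHS has dimensions [M T^-2], so x^n must supply [L^2].
With n = 2: ½k·x^2 has dimensions [L^2 M T^-2], matching the LHS ✓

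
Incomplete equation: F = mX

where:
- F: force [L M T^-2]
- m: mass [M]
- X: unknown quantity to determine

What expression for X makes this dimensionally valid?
X = a (acceleration), dimensions [L T^-2]

F has dimensions [L M T^-2]; the rest of the RHS (m) has dimensions [M].
So X must have dimensions [L T^-2] — X = a (acceleration).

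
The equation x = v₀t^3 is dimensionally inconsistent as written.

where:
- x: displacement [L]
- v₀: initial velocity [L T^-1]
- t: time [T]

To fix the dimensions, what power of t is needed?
The exponent of t should be 1: x = v₀t

The LHS x has dimensions [L]; t has dimensions [T].
As written, the RHS v₀t^3 (exponent 3 on t) has dimensions [L T^2], which does not match.
With exponent 1, the RHS v₀t has dimensions [L], matching the LHS.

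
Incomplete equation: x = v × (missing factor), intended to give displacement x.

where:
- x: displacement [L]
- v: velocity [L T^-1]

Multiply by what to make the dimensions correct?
t (time), dimensions [T]

x has dimensions [L] and v has dimensions [L T^-1].
The missing factor must have dimensions [L] / [L T^-1] = [T], i.e. time (t).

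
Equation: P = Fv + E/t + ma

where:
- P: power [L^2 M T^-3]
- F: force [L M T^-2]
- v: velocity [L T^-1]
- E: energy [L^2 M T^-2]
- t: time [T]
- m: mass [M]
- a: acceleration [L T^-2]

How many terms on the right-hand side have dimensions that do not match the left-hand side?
1

LHS P: [L^2 M T^-3]
- Fv: [L^2 M T^-3] ✓
- E/t: [L^2 M T^-3] ✓
- ma: [L M T^-2] ✗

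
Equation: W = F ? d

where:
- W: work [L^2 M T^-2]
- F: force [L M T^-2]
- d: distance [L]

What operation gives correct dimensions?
multiplication (×): W = F × d

W [L^2 M T^-2]; F [L M T^-2]; d [L].
F × d → [L^2 M T^-2] ✓
F ÷ d → [M T^-2] ✗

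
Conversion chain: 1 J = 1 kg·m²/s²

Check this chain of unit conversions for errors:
The chain is correct (no errors).

Correct: Joule is defined as kg·m²/s²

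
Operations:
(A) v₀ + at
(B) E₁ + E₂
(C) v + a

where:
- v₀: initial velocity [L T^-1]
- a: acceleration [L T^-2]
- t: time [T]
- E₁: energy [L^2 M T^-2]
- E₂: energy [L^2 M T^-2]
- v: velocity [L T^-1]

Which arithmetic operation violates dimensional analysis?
(C) v + a

(A) v₀ + at: v₀ [L T^-1] and at [L T^-1] — same dimensions ✓
(B) E₁ + E₂: E₁ [L^2 M T^-2] and E₂ [L^2 M T^-2] — same dimensions ✓
(C) v + a: v [L T^-1] and a [L T^-2] — different dimensions cannot be added/subtracted ✗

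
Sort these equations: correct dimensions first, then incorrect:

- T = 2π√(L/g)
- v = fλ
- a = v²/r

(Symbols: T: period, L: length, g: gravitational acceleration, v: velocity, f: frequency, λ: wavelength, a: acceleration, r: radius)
Dimensionally correct: T = 2π√(L/g), v = fλ, a = v²/r
Dimensionally incorrect: none
Ordered (correct first, then incorrect): T = 2π√(L/g), v = fλ, a = v²/r

- T = 2π√(L/g): LHS [T], RHS [T] → correct ✓
- v = fλ: LHS [L T^-1], RHS [L T^-1] → correct ✓
- a = v²/r: LHS [L T^-2], RHS [L T^-2] → correct ✓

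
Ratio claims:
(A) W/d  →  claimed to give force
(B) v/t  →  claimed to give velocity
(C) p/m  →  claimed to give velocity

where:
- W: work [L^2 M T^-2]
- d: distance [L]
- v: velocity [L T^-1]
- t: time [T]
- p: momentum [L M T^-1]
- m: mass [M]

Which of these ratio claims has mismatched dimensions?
(B) v/t does not give velocity

(A) W/d: [L M T^-2] = force [L M T^-2] ✓
(B) v/t: [L T^-2] ≠ velocity [L T^-1] ✗
(C) p/m: [L T^-1] = velocity [L T^-1] ✓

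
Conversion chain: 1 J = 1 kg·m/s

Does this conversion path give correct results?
The chain is incorrect (it contains an error).

Incorrect: Joule is kg·m²/s², not kg·m/s (that is momentum)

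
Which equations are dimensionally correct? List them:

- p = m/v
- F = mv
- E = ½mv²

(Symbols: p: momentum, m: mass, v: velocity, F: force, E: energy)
Dimensionally correct: E = ½mv²
Dimensionally incorrect: p = m/v, F = mv
Ordered (correct first, then incorrect): E = ½mv², p = m/v, F = mv

- p = m/v: LHS [L M T^-1], RHS [L^-1 M T] → incorrect ✗
- F = mv: LHS [L M T^-2], RHS [L M T^-1] → incorrect ✗
- E = ½mv²: LHS [L^2 M T^-2], RHS [L^2 M T^-2] → correct ✓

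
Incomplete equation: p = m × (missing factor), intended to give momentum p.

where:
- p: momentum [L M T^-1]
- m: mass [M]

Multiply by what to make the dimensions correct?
v (velocity), dimensions [L T^-1]

p has dimensions [L M T^-1] and m has dimensions [M].
The missing factor must have dimensions [L M T^-1] / [M] = [L T^-1], i.e. velocity (v).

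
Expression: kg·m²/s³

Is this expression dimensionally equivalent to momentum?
No

The expression kg·m²/s³ has dimensions [L^2 M T^-3], but momentum has dimensions [L M T^-1].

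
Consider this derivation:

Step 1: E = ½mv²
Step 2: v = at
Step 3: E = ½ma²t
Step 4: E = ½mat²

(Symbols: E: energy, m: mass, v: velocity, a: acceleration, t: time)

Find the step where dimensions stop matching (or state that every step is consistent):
Step 3

Step 1: E = ½mv² → LHS [L^2 M T^-2], RHS [L^2 M T^-2] ✓
Step 2: v = at → LHS [L T^-1], RHS [L T^-1] ✓
Step 3: E = ½ma²t → LHS [L^2 M T^-2], RHS [L^2 M T^-3] ✗

The first dimensional inconsistency appears in step 3: E = ½ma²t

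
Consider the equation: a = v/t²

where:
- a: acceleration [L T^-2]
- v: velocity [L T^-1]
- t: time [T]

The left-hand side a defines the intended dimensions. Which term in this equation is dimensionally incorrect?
The right-hand side term v/t²

a has dimensions [L T^-2], but v/t² has dimensions [L T^-3], so the term v/t² is dimensionally wrong for a.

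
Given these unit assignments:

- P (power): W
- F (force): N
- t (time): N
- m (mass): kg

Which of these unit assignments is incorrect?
t

The variable t (time) should have units s, not N.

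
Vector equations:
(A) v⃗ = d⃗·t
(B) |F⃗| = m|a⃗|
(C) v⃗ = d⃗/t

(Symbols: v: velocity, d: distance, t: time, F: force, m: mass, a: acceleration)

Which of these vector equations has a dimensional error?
(A) v⃗ = d⃗·t

(A) v⃗ = d⃗·t: LHS [L T^-1], RHS [L T] ✗ — velocity is displacement per time; should be d⃗/t
(B) |F⃗| = m|a⃗|: LHS [L M T^-2], RHS [L M T^-2] ✓ — magnitudes of vectors are scalars
(C) v⃗ = d⃗/t: LHS [L T^-1], RHS [L T^-1] ✓ — displacement (vector) divided by time (scalar)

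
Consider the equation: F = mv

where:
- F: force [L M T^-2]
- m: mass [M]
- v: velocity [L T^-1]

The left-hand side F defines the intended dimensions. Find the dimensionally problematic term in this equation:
The right-hand side term mv

F has dimensions [L M T^-2], but mv has dimensions [L M T^-1], so the term mv is dimensionally wrong for F.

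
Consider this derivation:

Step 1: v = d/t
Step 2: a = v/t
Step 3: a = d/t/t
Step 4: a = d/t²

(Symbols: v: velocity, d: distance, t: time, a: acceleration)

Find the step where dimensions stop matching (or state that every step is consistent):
No step introduces an error — all steps are dimensionally consistent.

Step 1: v = d/t → LHS [L T^-1], RHS [L T^-1] ✓
Step 2: a = v/t → LHS [L T^-2], RHS [L T^-2] ✓
Step 3: a = d/t/t → LHS [L T^-2], RHS [L T^-2] ✓
Step 4: a = d/t² → LHS [L T^-2], RHS [L T^-2] ✓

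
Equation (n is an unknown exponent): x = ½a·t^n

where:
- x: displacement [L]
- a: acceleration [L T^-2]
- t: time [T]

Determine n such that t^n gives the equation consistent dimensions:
n = 2

x has dimensions [L]; t has dimensions [T].
The rest of the RHS has dimensions [L T^-2], so t^n must supply [T^2].
With n = 2: ½a·t^2 has dimensions [L], matching the LHS ✓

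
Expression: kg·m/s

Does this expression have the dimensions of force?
No

The expression kg·m/s has dimensions [L M T^-1], but force has dimensions [L M T^-2].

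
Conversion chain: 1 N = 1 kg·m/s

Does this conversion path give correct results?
The chain is incorrect (it contains an error).

Incorrect: Newton is kg·m/s², not kg·m/s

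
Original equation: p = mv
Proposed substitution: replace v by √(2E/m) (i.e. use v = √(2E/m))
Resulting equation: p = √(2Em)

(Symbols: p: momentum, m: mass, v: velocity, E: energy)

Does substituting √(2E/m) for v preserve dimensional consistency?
Yes

[v] = [L T^-1] and [√(2E/m)] = [L T^-1]. These match, so the substitution replaces a quantity by one of the same dimensions and the result p = √(2Em) has LHS [L M T^-1] vs RHS [L M T^-1] — still consistent.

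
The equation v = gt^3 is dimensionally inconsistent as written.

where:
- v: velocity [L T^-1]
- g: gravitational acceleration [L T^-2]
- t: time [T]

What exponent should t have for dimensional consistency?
The exponent of t should be 1: v = gt

The LHS v has dimensions [L T^-1]; t has dimensions [T].
As written, the RHS gt^3 (exponent 3 on t) has dimensions [L T], which does not match.
With exponent 1, the RHS gt has dimensions [L T^-1], matching the LHS.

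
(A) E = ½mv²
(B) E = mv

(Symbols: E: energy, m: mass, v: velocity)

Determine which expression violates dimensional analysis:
(B)

(A) E = ½mv²: LHS [L^2 M T^-2], RHS [L^2 M T^-2] ✓
(B) E = mv: LHS [L^2 M T^-2], RHS [L M T^-1] ✗

Expression (B) E = mv is dimensionally incorrect.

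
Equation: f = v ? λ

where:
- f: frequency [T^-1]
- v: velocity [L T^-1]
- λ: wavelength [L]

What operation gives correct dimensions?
division (÷): f = v ÷ λ

f [T^-1]; v [L T^-1]; λ [L].
v × λ → [L^2 T^-1] ✗
v ÷ λ → [T^-1] ✓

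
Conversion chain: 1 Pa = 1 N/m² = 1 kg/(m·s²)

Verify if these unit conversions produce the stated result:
The chain is correct (no errors).

Correct: Pascal is Newton per square meter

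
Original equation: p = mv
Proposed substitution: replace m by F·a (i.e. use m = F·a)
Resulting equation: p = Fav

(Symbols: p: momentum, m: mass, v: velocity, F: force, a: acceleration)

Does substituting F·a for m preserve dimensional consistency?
No

[m] = [M] and [F·a] = [L^2 M T^-4]. These differ, so the substitution replaces a quantity by one of different dimensions and the result p = Fav has LHS [L M T^-1] vs RHS [L^3 M T^-5] — inconsistent.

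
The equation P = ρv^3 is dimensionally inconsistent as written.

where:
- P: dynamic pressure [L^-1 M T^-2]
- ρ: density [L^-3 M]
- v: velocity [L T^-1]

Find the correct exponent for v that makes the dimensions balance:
The exponent of v should be 2: P = ρv^2

The LHS P has dimensions [L^-1 M T^-2]; v has dimensions [L T^-1].
As written, the RHS ρv^3 (exponent 3 on v) has dimensions [M T^-3], which does not match.
With exponent 2, the RHS ρv^2 has dimensions [L^-1 M T^-2], matching the LHS.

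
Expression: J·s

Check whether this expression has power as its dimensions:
No

The expression J·s has dimensions [L^2 M T^-1], but power has dimensions [L^2 M T^-3].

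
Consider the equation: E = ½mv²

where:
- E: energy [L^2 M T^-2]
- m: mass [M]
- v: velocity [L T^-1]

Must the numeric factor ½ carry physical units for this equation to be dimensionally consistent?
No

E has dimensions [L^2 M T^-2] and mv² already has dimensions [L^2 M T^-2], so the equation balances without ½ contributing any dimensions. ½ is a pure (dimensionless) number; changing or removing it would not affect dimensional consistency.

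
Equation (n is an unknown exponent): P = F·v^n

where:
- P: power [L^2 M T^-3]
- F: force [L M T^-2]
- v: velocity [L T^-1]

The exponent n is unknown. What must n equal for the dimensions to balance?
n = 1

P has dimensions [L^2 M T^-3]; v has dimensions [L T^-1].
The rest of the RHS has dimensions [L M T^-2], so v^n must supply [L T^-1].
With n = 1: F·v^1 has dimensions [L^2 M T^-3], matching the LHS ✓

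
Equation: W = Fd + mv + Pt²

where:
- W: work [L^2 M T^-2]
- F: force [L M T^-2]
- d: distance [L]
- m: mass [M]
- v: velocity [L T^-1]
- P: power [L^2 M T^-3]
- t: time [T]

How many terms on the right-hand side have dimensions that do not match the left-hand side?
2

LHS W: [L^2 M T^-2]
- Fd: [L^2 M T^-2] ✓
- mv: [L M T^-1] ✗
- Pt²: [L^2 M T^-1] ✗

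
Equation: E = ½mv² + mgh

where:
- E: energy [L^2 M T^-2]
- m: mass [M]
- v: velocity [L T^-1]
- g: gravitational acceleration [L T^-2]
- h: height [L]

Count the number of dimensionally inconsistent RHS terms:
0

LHS E: [L^2 M T^-2]
- ½mv²: [L^2 M T^-2] ✓
- mgh: [L^2 M T^-2] ✓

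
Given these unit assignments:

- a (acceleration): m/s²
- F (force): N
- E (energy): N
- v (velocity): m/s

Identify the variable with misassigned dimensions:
E

The variable E (energy) should have units J, not N.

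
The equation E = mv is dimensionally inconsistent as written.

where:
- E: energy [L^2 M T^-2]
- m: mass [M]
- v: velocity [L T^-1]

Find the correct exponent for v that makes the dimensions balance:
The exponent of v should be 2: E = mv^2

The LHS E has dimensions [L^2 M T^-2]; v has dimensions [L T^-1].
As written, the RHS mv (exponent 1 on v) has dimensions [L M T^-1], which does not match.
With exponent 2, the RHS mv^2 has dimensions [L^2 M T^-2], matching the LHS.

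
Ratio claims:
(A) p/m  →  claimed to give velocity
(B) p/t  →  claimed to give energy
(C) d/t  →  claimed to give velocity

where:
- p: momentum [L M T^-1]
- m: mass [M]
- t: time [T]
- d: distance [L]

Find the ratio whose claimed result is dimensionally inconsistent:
(B) p/t does not give energy

(A) p/m: [L T^-1] = velocity [L T^-1] ✓
(B) p/t: [L M T^-2] ≠ energy [L^2 M T^-2] ✗
(C) d/t: [L T^-1] = velocity [L T^-1] ✓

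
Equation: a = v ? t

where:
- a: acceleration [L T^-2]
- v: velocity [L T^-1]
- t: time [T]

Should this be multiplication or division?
division (÷): a = v ÷ t

a [L T^-2]; v [L T^-1]; t [T].
v × t → [L] ✗
v ÷ t → [L T^-2] ✓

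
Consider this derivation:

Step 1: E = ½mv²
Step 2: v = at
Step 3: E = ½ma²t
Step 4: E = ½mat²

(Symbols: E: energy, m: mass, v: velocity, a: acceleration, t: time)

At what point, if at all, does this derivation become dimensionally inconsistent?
Step 3

Step 1: E = ½mv² → LHS [L^2 M T^-2], RHS [L^2 M T^-2] ✓
Step 2: v = at → LHS [L T^-1], RHS [L T^-1] ✓
Step 3: E = ½ma²t → LHS [L^2 M T^-2], RHS [L^2 M T^-3] ✗

The first dimensional inconsistency appears in step 3: E = ½ma²t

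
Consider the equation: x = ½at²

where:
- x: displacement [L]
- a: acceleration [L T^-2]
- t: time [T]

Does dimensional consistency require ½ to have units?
No

x has dimensions [L] and at² already has dimensions [L], so the equation balances without ½ contributing any dimensions. ½ is a pure (dimensionless) number; changing or removing it would not affect dimensional consistency.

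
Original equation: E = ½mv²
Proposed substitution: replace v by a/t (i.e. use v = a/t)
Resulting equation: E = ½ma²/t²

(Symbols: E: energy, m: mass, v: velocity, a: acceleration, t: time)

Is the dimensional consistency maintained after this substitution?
No

[v] = [L T^-1] and [a/t] = [L T^-3]. These differ, so the substitution replaces a quantity by one of different dimensions and the result E = ½ma²/t² has LHS [L^2 M T^-2] vs RHS [L^2 M T^-6] — inconsistent.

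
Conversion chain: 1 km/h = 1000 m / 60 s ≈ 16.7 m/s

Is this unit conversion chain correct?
The chain is incorrect (it contains an error).

Incorrect: 1 h = 3600 s, not 60 s (1 km/h ≈ 0.278 m/s)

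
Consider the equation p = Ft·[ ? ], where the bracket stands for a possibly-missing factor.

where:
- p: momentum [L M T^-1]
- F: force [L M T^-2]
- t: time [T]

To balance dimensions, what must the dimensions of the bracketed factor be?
Nothing is missing — the bracketed factor must be dimensionless.

p has dimensions [L M T^-1] and Ft already has dimensions [L M T^-1], so p = Ft is dimensionally complete.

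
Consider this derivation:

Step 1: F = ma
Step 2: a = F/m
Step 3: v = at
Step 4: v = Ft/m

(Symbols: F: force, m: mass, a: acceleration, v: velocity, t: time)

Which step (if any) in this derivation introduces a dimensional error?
No step introduces an error — all steps are dimensionally consistent.

Step 1: F = ma → LHS [L M T^-2], RHS [L M T^-2] ✓
Step 2: a = F/m → LHS [L T^-2], RHS [L T^-2] ✓
Step 3: v = at → LHS [L T^-1], RHS [L T^-1] ✓
Step 4: v = Ft/m → LHS [L T^-1], RHS [L T^-1] ✓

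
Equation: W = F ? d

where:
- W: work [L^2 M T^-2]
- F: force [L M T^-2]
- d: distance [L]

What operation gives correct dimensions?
multiplication (×): W = F × d

W [L^2 M T^-2]; F [L M T^-2]; d [L].
F × d → [L^2 M T^-2] ✓
F ÷ d → [M T^-2] ✗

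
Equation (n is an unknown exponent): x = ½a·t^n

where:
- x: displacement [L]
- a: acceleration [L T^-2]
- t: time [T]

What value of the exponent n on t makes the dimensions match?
n = 2

x has dimensions [L]; t has dimensions [T].
The rest of the RHS has dimensions [L T^-2], so t^n must supply [T^2].
With n = 2: ½a·t^2 has dimensions [L], matching the LHS ✓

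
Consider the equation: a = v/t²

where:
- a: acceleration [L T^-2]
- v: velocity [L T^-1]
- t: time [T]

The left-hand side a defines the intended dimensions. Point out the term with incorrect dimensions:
The right-hand side term v/t²

a has dimensions [L T^-2], but v/t² has dimensions [L T^-3], so the term v/t² is dimensionally wrong for a.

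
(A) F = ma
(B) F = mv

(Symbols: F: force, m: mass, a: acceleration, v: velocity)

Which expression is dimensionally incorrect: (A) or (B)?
(B)

(A) F = ma: LHS [L M T^-2], RHS [L M T^-2] ✓
(B) F = mv: LHS [L M T^-2], RHS [L M T^-1] ✗

Expression (B) F = mv is dimensionally incorrect.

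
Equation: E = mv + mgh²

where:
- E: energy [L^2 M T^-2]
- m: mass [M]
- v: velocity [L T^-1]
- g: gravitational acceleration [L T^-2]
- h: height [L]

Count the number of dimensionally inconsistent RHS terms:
2

LHS E: [L^2 M T^-2]
- mv: [L M T^-1] ✗
- mgh²: [L^3 M T^-2] ✗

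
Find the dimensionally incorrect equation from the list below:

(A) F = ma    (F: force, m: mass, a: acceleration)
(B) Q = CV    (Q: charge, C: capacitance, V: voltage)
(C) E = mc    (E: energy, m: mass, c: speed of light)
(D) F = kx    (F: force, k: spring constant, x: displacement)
(C) E = mc

The equation (C) E = mc is dimensionally incorrect.

LHS (E): [L^2 M T^-2]
RHS (mc): [L M T^-1] ✗

The dimensions do not match. The other three equations balance.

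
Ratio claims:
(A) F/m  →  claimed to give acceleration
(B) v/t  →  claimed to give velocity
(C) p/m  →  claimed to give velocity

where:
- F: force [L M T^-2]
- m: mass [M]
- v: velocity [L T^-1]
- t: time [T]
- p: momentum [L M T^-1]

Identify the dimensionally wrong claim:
(B) v/t does not give velocity

(A) F/m: [L T^-2] = acceleration [L T^-2] ✓
(B) v/t: [L T^-2] ≠ velocity [L T^-1] ✗
(C) p/m: [L T^-1] = velocity [L T^-1] ✓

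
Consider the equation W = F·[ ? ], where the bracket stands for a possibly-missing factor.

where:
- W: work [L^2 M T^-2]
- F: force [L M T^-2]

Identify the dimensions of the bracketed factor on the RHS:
[L] — length (e.g. a distance d)

W has dimensions [L^2 M T^-2]; F has dimensions [L M T^-2].
The bracketed factor must supply [L^2 M T^-2] / [L M T^-2] = [L].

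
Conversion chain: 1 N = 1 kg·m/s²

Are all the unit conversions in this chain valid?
The chain is correct (no errors).

Correct: Newton is defined as kg·m/s²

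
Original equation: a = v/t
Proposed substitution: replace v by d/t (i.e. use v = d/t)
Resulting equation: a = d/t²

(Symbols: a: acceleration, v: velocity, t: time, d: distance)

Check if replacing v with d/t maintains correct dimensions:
Yes

[v] = [L T^-1] and [d/t] = [L T^-1]. These match, so the substitution replaces a quantity by one of the same dimensions and the result a = d/t² has LHS [L T^-2] vs RHS [L T^-2] — still consistent.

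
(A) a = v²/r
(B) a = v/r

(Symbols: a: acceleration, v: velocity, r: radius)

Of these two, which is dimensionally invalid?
(B)

(A) a = v²/r: LHS [L T^-2], RHS [L T^-2] ✓
(B) a = v/r: LHS [L T^-2], RHS [T^-1] ✗

Expression (B) a = v/r is dimensionally incorrect.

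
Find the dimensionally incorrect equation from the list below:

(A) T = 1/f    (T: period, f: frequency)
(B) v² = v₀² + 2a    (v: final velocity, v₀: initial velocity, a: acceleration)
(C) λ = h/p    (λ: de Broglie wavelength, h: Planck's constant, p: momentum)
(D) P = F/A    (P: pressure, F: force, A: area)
(B) v² = v₀² + 2a

The equation (B) v² = v₀² + 2a is dimensionally incorrect.

LHS (v²): [L^2 T^-2]
RHS terms:
  - v₀²: [L^2 T^-2] ✓
  - 2a: [L T^-2] ✗ (does not match LHS)

The dimensions do not match. The other three equations balance.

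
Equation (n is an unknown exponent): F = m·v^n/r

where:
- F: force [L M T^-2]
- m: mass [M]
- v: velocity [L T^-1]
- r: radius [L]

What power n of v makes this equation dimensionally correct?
n = 2

F has dimensions [L M T^-2]; v has dimensions [L T^-1].
The rest of the RHS has dimensions [L^-1 M], so v^n must supply [L^2 T^-2].
With n = 2: m·v^2/r has dimensions [L M T^-2], matching the LHS ✓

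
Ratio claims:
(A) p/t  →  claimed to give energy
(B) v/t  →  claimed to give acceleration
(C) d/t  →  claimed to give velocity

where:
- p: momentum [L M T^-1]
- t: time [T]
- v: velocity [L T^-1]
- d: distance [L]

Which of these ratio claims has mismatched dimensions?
(A) p/t does not give energy

(A) p/t: [L M T^-2] ≠ energy [L^2 M T^-2] ✗
(B) v/t: [L T^-2] = acceleration [L T^-2] ✓
(C) d/t: [L T^-1] = velocity [L T^-1] ✓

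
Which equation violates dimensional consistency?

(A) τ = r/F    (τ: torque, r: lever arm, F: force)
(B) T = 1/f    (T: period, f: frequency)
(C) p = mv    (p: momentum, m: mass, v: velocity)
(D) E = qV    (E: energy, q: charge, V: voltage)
(A) τ = r/F

The equation (A) τ = r/F is dimensionally incorrect.

LHS (τ): [L^2 M T^-2]
RHS (r/F): [M^-1 T^2] ✗

The dimensions do not match. The other three equations balance.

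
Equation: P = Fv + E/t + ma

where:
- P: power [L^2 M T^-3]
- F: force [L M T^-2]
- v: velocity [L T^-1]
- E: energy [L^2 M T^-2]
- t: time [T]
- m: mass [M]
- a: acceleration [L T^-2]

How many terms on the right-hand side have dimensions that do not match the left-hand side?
1

LHS P: [L^2 M T^-3]
- Fv: [L^2 M T^-3] ✓
- E/t: [L^2 M T^-3] ✓
- ma: [L M T^-2] ✗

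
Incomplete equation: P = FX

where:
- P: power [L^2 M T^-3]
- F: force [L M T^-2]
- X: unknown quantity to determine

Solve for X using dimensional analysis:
X = v (velocity), dimensions [L T^-1]

P has dimensions [L^2 M T^-3]; the rest of the RHS (F) has dimensions [L M T^-2].
So X must have dimensions [L T^-1] — X = v (velocity).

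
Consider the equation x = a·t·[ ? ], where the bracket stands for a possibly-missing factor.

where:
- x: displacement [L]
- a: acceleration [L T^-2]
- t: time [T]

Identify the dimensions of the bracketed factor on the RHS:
[T] — time (e.g. t)

x has dimensions [L]; a·t has dimensions [L T^-1].
The bracketed factor must supply [L] / [L T^-1] = [T].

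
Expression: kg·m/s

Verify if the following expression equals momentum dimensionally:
Yes

The expression kg·m/s has dimensions [L M T^-1], which is exactly momentum [L M T^-1].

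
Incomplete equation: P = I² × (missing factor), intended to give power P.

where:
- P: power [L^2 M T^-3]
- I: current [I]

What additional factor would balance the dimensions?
R (resistance), dimensions [I^-2 L^2 M T^-3]

P has dimensions [L^2 M T^-3] and I² has dimensions [I^2].
The missing factor must have dimensions [L^2 M T^-3] / [I^2] = [I^-2 L^2 M T^-3], i.e. resistance (R).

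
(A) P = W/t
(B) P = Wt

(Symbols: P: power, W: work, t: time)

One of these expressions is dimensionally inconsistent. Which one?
(B)

(A) P = W/t: LHS [L^2 M T^-3], RHS [L^2 M T^-3] ✓
(B) P = Wt: LHS [L^2 M T^-3], RHS [L^2 M T^-1] ✗

Expression (B) P = Wt is dimensionally incorrect.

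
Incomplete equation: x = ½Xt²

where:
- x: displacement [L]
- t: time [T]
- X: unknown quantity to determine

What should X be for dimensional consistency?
X = a (acceleration), dimensions [L T^-2]

x has dimensions [L]; the rest of the RHS (½ t²) has dimensions [T^2].
So X must have dimensions [L T^-2] — X = a (acceleration).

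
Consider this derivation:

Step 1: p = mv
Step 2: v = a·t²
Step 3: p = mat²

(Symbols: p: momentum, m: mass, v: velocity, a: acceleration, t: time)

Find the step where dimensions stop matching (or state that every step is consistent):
Step 2

Step 1: p = mv → LHS [L M T^-1], RHS [L M T^-1] ✓
Step 2: v = a·t² → LHS [L T^-1], RHS [L] ✗

The first dimensional inconsistency appears in step 2: v = a·t²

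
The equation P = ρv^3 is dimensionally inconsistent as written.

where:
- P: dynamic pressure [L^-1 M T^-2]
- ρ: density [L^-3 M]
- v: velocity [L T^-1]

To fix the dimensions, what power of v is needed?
The exponent of v should be 2: P = ρv^2

The LHS P has dimensions [L^-1 M T^-2]; v has dimensions [L T^-1].
As written, the RHS ρv^3 (exponent 3 on v) has dimensions [M T^-3], which does not match.
With exponent 2, the RHS ρv^2 has dimensions [L^-1 M T^-2], matching the LHS.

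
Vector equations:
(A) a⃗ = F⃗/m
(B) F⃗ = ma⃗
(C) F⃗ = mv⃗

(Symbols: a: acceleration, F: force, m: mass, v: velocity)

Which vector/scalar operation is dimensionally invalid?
(C) F⃗ = mv⃗

(A) a⃗ = F⃗/m: LHS [L T^-2], RHS [L T^-2] ✓ — force (vector) divided by mass (scalar)
(B) F⃗ = ma⃗: LHS [L M T^-2], RHS [L M T^-2] ✓ — Force and acceleration are vectors, mass is a scalar
(C) F⃗ = mv⃗: LHS [L M T^-2], RHS [L M T^-1] ✗ — mass times velocity is momentum, not force; should be ma⃗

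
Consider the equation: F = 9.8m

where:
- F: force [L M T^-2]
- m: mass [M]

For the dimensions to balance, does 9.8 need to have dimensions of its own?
Yes

F has dimensions [L M T^-2], while m alone has dimensions [M]. For the equation to balance, the factor 9.8 must carry dimensions [L T^-2] — it is a dimensional constant (a numerical value of a physical quantity with its units suppressed), not a pure number.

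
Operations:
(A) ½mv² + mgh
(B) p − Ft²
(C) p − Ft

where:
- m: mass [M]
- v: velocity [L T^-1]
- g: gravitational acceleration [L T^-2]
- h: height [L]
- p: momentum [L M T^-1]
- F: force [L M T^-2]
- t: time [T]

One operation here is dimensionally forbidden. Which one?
(B) p − Ft²

(A) ½mv² + mgh: ½mv² [L^2 M T^-2] and mgh [L^2 M T^-2] — same dimensions ✓
(B) p − Ft²: p [L M T^-1] and Ft² [L M] — different dimensions cannot be added/subtracted ✗
(C) p − Ft: p [L M T^-1] and Ft [L M T^-1] — same dimensions ✓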